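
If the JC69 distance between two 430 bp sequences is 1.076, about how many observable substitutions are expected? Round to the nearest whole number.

246

Invert JC69: p = (3/4)(1 − e^(−4d/3)) = 0.75 × (1 − e^(-1.434667)) = 0.75 × (1 − 0.238195) = 0.571354.
Expected differing sites = pL ≈ 0.571354 × 430 = 245.68222 ≈ 246.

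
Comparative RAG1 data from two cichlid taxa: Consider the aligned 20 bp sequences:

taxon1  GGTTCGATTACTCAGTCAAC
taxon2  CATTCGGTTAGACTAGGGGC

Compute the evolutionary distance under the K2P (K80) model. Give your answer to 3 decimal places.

Of 20 sites, 5 differences are transitions and 6 are transversions, so P = 5/20 = 0.25 and Q = 6/20 = 0.3.
Under the Kimura two-parameter model, d = −½ ln(1 − 2P − Q) − ¼ ln(1 − 2Q).
1 − 2P − Q = 0.2, giving −½ ln(0.2) = 0.804719.
1 − 2Q = 0.4, giving −¼ ln(0.4) = 0.229073.
d = 0.804719 + 0.229073 = 1.033792.

1.034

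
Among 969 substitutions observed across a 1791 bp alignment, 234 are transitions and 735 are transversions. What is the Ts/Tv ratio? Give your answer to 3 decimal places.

R = 234/735 = 0.318367… ≈ 0.318 (to 3 d.p.).

0.318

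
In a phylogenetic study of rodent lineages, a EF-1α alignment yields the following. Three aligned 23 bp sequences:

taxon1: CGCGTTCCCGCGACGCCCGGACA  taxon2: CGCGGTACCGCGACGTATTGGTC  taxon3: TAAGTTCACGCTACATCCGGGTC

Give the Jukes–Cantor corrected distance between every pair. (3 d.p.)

d(taxon1,taxon2) = 0.553, d(taxon1,taxon3) = 0.650, d(taxon2,taxon3) = 0.761

taxon1–taxon2: 9/23 sites differ → p ≈ 0.391304, d = −0.75 ln(1 − 0.521739) = 0.553199 ≈ 0.553.
taxon1–taxon3: 10/23 sites differ → p ≈ 0.434783, d = −0.75 ln(1 − 0.579711) = 0.650110 ≈ 0.650.
taxon2–taxon3: 11/23 sites differ → p ≈ 0.478261, d = −0.75 ln(1 − 0.637681) = 0.761423 ≈ 0.761.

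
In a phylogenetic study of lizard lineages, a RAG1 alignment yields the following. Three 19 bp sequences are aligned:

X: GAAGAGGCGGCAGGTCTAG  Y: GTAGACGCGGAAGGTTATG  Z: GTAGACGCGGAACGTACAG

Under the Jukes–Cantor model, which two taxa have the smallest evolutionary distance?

X–Y: 6/19 differ, p = 0.316, d = 0.410.
X–Z: 6/19 differ, p = 0.316, d = 0.410.
Y–Z: 4/19 differ, p = 0.211, d = 0.247.
The smallest distance is between Y and Z.

Y and Z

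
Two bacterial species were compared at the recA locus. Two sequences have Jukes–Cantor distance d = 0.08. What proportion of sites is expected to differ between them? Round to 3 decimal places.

0.076

p = (3/4)(1 − e^(−4d/3)) = 0.75 × (1 − e^(-0.106667)) = 0.75 × (1 − 0.898825) = 0.075881.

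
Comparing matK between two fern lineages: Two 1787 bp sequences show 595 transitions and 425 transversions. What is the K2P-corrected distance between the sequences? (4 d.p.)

1.3318

P = 595/1787 ≈ 0.33296 and Q = 425/1787 ≈ 0.237829.
Under the Kimura two-parameter model, d = −½ ln(1 − 2P − Q) − ¼ ln(1 − 2Q).
1 − 2P − Q = 0.096251, giving −½ ln(0.096251) = 1.170398.
1 − 2Q = 0.524342, giving −¼ ln(0.524342) = 0.161403.
d = 1.170398 + 0.161403 = 1.331801.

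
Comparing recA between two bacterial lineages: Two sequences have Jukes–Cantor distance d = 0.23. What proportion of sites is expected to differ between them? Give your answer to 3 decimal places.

p = (3/4)(1 − e^(−4d/3)) = 0.75 × (1 − e^(-0.306667)) = 0.75 × (1 − 0.735896) = 0.198078.

0.198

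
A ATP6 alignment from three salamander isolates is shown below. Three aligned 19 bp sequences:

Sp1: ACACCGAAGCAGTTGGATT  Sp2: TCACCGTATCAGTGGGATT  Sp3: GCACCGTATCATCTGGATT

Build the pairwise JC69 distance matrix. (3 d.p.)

d(Sp1,Sp2) = 0.247, d(Sp1,Sp3) = 0.324, d(Sp2,Sp3) = 0.247

Sp1–Sp2: 4/19 sites differ → p ≈ 0.210526, d = −0.75 ln(1 − 0.280701) = 0.247109 ≈ 0.247.
Sp1–Sp3: 5/19 sites differ → p ≈ 0.263158, d = −0.75 ln(1 − 0.350877) = 0.324100 ≈ 0.324.
Sp2–Sp3: 4/19 sites differ → p ≈ 0.210526, d = −0.75 ln(1 − 0.280701) = 0.247109 ≈ 0.247.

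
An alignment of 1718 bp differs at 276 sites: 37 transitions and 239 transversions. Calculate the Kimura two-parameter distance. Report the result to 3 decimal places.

0.182

P = 37/1718 ≈ 0.021537 and Q = 239/1718 ≈ 0.139115.
Under the Kimura two-parameter model, d = −½ ln(1 − 2P − Q) − ¼ ln(1 − 2Q).
1 − 2P − Q = 0.817811, giving −½ ln(0.817811) = 0.100562.
1 − 2Q = 0.72177, giving −¼ ln(0.72177) = 0.081512.
d = 0.100562 + 0.081512 = 0.182074.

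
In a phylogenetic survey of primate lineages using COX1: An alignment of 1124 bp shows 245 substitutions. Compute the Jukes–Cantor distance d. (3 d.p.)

0.258

p = 245/1124 ≈ 0.217972.
d = −(3/4) ln(1 − 4p/3) = −0.75 ln(1 − 0.290629) = −0.75 ln(0.709371)
  = −0.75 × (-0.343377) = 0.257533 substitutions/site.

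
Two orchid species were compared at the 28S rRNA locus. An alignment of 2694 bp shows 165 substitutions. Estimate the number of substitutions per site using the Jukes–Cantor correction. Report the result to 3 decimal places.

p = 165/2694 ≈ 0.061247.
d = −(3/4) ln(1 − 4p/3) = −0.75 ln(1 − 0.081663) = −0.75 ln(0.918337)
  = −0.75 × (-0.085191) = 0.063893 substitutions/site.

0.064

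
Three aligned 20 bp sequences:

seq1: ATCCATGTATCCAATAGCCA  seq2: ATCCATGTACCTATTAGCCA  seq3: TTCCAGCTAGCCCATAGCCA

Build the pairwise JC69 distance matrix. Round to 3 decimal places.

seq1–seq2: 3/20 sites differ → p = 0.15, d = −0.75 ln(1 − 0.2) = 0.167358 ≈ 0.167.
seq1–seq3: 5/20 sites differ → p = 0.25, d = −0.75 ln(1 − 0.333333) = 0.304098 ≈ 0.304.
seq2–seq3: 7/20 sites differ → p = 0.35, d = −0.75 ln(1 − 0.466667) = 0.471457 ≈ 0.471.

d(seq1,seq2) = 0.167, d(seq1,seq3) = 0.304, d(seq2,seq3) = 0.471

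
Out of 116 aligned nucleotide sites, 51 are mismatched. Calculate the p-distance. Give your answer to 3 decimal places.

p = 51/116 = 0.439655… ≈ 0.440 (to 3 d.p.).

0.440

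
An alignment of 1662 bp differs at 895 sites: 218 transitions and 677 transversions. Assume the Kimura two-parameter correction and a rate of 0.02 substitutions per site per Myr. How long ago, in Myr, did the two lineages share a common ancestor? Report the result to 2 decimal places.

P = 218/1662 ≈ 0.131167 and Q = 677/1662 ≈ 0.407341.
Under the Kimura two-parameter model, d = −½ ln(1 − 2P − Q) − ¼ ln(1 − 2Q).
1 − 2P − Q = 0.330325, giving −½ ln(0.330325) = 0.553839.
1 − 2Q = 0.185318, giving −¼ ln(0.185318) = 0.421421.
d = 0.553839 + 0.421421 = 0.975260.
Under a molecular clock d = 2μt, so t = d/(2μ) = 0.975260 / (2 × 0.02) = 24.38 Myr.

24.38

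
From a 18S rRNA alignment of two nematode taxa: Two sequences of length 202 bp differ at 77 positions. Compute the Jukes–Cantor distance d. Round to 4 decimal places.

p = 77/202 ≈ 0.381188.
d = −(3/4) ln(1 − 4p/3) = −0.75 ln(1 − 0.508251) = −0.75 ln(0.491749)
  = −0.75 × (-0.709787) = 0.532340 substitutions/site.

0.5323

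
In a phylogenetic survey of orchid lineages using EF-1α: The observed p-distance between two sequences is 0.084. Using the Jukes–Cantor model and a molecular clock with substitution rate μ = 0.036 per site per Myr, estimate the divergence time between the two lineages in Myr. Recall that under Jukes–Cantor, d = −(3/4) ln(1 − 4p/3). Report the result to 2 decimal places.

d = −(3/4) ln(1 − 4p/3) = −0.75 ln(1 − 0.112) = −0.75 ln(0.888)
  = −0.75 × (-0.118784) = 0.089088 substitutions/site.
Under a molecular clock d = 2μt, so t = d/(2μ) = 0.089088 / (2 × 0.036) = 1.24 Myr.

1.24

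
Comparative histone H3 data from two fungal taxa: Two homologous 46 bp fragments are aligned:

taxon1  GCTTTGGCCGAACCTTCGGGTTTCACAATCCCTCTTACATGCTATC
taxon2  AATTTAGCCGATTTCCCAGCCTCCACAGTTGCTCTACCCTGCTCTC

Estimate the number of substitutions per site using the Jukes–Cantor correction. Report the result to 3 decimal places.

0.600

The sequences differ at 19 of 46 sites, so p = 19/46 ≈ 0.413043.
d = −(3/4) ln(1 − 4p/3) = −0.75 ln(1 − 0.550724) = −0.75 ln(0.449276)
  = −0.75 × (-0.800118) = 0.600089 substitutions/site.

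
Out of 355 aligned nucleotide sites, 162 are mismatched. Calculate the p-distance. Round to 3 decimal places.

0.456

p = 162/355 = 0.456338… ≈ 0.456 (to 3 d.p.).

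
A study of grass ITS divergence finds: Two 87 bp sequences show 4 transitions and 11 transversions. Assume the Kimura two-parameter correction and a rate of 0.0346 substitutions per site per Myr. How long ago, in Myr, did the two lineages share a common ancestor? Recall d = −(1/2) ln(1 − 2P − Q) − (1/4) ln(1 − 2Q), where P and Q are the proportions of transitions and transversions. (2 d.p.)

P = 4/87 ≈ 0.045977 and Q = 11/87 ≈ 0.126437.
Under the Kimura two-parameter model, d = −½ ln(1 − 2P − Q) − ¼ ln(1 − 2Q).
1 − 2P − Q = 0.781609, giving −½ ln(0.781609) = 0.123200.
1 − 2Q = 0.747126, giving −¼ ln(0.747126) = 0.072880.
d = 0.123200 + 0.072880 = 0.196080.
Under a molecular clock d = 2μt, so t = d/(2μ) = 0.196080 / (2 × 0.0346) = 2.83 Myr.

2.83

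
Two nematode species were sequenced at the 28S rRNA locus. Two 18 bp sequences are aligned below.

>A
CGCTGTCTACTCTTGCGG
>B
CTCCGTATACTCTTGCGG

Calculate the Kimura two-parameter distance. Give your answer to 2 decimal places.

Of 18 sites, 1 differences are transitions and 2 are transversions, so P = 1/18 ≈ 0.055556 and Q = 2/18 ≈ 0.111111.
Under the Kimura two-parameter model, d = −½ ln(1 − 2P − Q) − ¼ ln(1 − 2Q).
1 − 2P − Q = 0.777777, giving −½ ln(0.777777) = 0.125658.
1 − 2Q = 0.777778, giving −¼ ln(0.777778) = 0.062829.
d = 0.125658 + 0.062829 = 0.188487.

0.19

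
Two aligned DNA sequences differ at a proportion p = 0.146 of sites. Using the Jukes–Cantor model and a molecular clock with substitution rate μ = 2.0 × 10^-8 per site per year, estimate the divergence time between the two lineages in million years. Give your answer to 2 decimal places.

d = −(3/4) ln(1 − 4p/3) = −0.75 ln(1 − 0.194667) = −0.75 ln(0.805333)
  = −0.75 × (-0.216499) = 0.162374 substitutions/site.
Under a molecular clock d = 2μt, so t = d/(2μ) = 0.162374 / (2 × 2.0 × 10^-8) = 4.06 million years.

4.06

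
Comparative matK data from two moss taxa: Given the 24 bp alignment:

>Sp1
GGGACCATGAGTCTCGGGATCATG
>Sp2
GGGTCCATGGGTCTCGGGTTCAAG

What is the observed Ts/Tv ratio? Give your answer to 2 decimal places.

0.33

Transitions are A↔G and C↔T; transversions are all other mismatches.
Transitions: 1. Transversions: 3.
R = 1/3 = 0.333333… ≈ 0.33 (to 2 d.p.).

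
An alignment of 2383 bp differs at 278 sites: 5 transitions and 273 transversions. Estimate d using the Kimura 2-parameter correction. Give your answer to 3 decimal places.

0.128

P = 5/2383 ≈ 0.002098 and Q = 273/2383 ≈ 0.114561.
Under the Kimura two-parameter model, d = −½ ln(1 − 2P − Q) − ¼ ln(1 − 2Q).
1 − 2P − Q = 0.881243, giving −½ ln(0.881243) = 0.063211.
1 − 2Q = 0.770878, giving −¼ ln(0.770878) = 0.065056.
d = 0.063211 + 0.065056 = 0.128267.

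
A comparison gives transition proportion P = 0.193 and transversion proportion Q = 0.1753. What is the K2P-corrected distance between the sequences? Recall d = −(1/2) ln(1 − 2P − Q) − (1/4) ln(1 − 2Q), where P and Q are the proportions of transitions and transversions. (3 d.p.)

Under the Kimura two-parameter model, d = −½ ln(1 − 2P − Q) − ¼ ln(1 − 2Q).
1 − 2P − Q = 0.4387, giving −½ ln(0.4387) = 0.411970.
1 − 2Q = 0.6494, giving −¼ ln(0.6494) = 0.107927.
d = 0.411970 + 0.107927 = 0.519897.

0.520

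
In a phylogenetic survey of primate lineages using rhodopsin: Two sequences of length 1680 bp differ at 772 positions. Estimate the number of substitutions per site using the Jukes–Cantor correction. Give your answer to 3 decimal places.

0.711

p = 772/1680 ≈ 0.459524.
d = −(3/4) ln(1 − 4p/3) = −0.75 ln(1 − 0.612699) = −0.75 ln(0.387301)
  = −0.75 × (-0.948553) = 0.711415 substitutions/site.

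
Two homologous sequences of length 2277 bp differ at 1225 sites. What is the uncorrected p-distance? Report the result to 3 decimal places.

0.538

p = 1225/2277 = 0.537988… ≈ 0.538 (to 3 d.p.).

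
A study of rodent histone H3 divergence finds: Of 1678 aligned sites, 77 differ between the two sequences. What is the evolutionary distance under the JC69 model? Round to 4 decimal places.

0.0474

p = 77/1678 ≈ 0.045888.
d = −(3/4) ln(1 − 4p/3) = −0.75 ln(1 − 0.061184) = −0.75 ln(0.938816)
  = −0.75 × (-0.063136) = 0.047352 substitutions/site.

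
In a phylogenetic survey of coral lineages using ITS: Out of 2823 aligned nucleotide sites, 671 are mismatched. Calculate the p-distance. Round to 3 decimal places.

0.238

p = 671/2823 = 0.237690… ≈ 0.238 (to 3 d.p.).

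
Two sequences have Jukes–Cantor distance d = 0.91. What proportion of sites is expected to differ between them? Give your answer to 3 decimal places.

p = (3/4)(1 − e^(−4d/3)) = 0.75 × (1 − e^(-1.213333)) = 0.75 × (1 − 0.297205) = 0.527096.

0.527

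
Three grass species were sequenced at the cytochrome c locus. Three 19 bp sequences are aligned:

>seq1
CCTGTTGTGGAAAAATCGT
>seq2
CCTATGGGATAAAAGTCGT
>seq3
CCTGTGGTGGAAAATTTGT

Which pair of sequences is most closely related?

seq1 and seq3

seq1–seq2: 6/19 differ, p = 0.316, d = 0.410.
seq1–seq3: 3/19 differ, p = 0.158, d = 0.177.
seq2–seq3: 6/19 differ, p = 0.316, d = 0.410.
The smallest distance is between seq1 and seq3.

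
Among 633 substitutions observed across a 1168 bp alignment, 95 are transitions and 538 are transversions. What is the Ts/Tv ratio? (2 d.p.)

0.18

R = 95/538 = 0.176579… ≈ 0.18 (to 2 d.p.).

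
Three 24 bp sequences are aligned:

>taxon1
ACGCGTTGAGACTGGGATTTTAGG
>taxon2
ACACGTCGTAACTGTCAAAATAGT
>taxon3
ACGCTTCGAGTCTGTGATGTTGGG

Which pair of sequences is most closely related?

taxon1–taxon2: 10/24 differ, p = 0.417, d = 0.608.
taxon1–taxon3: 6/24 differ, p = 0.250, d = 0.304.
taxon2–taxon3: 11/24 differ, p = 0.458, d = 0.708.
The smallest distance is between taxon1 and taxon3.

taxon1 and taxon3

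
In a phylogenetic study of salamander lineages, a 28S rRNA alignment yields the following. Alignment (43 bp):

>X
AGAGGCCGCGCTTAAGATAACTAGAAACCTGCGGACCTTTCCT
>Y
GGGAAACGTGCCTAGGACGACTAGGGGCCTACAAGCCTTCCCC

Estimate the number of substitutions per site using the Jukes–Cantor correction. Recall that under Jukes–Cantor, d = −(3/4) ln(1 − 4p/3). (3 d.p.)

0.667

The sequences differ at 19 of 43 sites, so p = 19/43 ≈ 0.44186.
d = −(3/4) ln(1 − 4p/3) = −0.75 ln(1 − 0.589147) = −0.75 ln(0.410853)
  = −0.75 × (-0.889520) = 0.667140 substitutions/site.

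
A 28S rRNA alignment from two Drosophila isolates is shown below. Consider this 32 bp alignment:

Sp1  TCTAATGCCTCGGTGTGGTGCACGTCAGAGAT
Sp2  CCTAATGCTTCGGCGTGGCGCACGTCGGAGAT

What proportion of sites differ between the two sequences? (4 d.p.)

The sequences differ at 5 of 32 positions (sites 1, 9, 14, 19, 27).
p = 5/32 = 0.15625 ≈ 0.1563 (to 4 d.p.).

0.1563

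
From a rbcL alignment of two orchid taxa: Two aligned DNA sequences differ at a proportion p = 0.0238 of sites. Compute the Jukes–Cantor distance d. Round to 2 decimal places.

0.02

d = −(3/4) ln(1 − 4p/3) = −0.75 ln(1 − 0.031733) = −0.75 ln(0.968267)
  = −0.75 × (-0.032247) = 0.024185 substitutions/site.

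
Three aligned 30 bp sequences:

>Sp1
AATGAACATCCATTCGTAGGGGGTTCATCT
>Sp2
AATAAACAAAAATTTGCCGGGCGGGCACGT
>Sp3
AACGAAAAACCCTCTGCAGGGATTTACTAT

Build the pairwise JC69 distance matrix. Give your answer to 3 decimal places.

Sp1–Sp2: 12/30 sites differ → p = 0.4, d = −0.75 ln(1 − 0.533333) = 0.571605 ≈ 0.572.
Sp1–Sp3: 12/30 sites differ → p = 0.4, d = −0.75 ln(1 − 0.533333) = 0.571605 ≈ 0.572.
Sp2–Sp3: 16/30 sites differ → p ≈ 0.533333, d = −0.75 ln(1 − 0.711111) = 0.931285 ≈ 0.931.

d(Sp1,Sp2) = 0.572, d(Sp1,Sp3) = 0.572, d(Sp2,Sp3) = 0.931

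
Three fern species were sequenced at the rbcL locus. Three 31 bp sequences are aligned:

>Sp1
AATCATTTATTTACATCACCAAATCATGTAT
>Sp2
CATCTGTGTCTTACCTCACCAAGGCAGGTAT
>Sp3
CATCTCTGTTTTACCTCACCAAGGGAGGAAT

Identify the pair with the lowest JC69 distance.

Sp1–Sp2: 10/31 differ, p = 0.323, d = 0.422.
Sp1–Sp3: 11/31 differ, p = 0.355, d = 0.481.
Sp2–Sp3: 4/31 differ, p = 0.129, d = 0.142.
The smallest distance is between Sp2 and Sp3.

Sp2 and Sp3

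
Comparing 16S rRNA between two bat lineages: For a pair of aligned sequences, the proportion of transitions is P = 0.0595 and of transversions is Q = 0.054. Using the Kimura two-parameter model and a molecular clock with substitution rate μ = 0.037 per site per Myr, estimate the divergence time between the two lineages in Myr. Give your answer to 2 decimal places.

Under the Kimura two-parameter model, d = −½ ln(1 − 2P − Q) − ¼ ln(1 − 2Q).
1 − 2P − Q = 0.827, giving −½ ln(0.827) = 0.094975.
1 − 2Q = 0.892, giving −¼ ln(0.892) = 0.028572.
d = 0.094975 + 0.028572 = 0.123547.
Under a molecular clock d = 2μt, so t = d/(2μ) = 0.123547 / (2 × 0.037) = 1.67 Myr.

1.67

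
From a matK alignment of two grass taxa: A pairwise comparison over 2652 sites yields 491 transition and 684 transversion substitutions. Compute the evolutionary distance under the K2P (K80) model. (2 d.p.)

P = 491/2652 ≈ 0.185143 and Q = 684/2652 ≈ 0.257919.
Under the Kimura two-parameter model, d = −½ ln(1 − 2P − Q) − ¼ ln(1 − 2Q).
1 − 2P − Q = 0.371795, giving −½ ln(0.371795) = 0.494706.
1 − 2Q = 0.484162, giving −¼ ln(0.484162) = 0.181334.
d = 0.494706 + 0.181334 = 0.676040.

0.68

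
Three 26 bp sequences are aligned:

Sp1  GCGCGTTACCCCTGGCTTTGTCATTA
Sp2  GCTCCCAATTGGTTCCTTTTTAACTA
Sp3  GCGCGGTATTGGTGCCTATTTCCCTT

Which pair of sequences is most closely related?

Sp2 and Sp3

Sp1–Sp2: 13/26 differ, p = 0.500, d = 0.824.
Sp1–Sp3: 11/26 differ, p = 0.423, d = 0.623.
Sp2–Sp3: 9/26 differ, p = 0.346, d = 0.464.
The smallest distance is between Sp2 and Sp3.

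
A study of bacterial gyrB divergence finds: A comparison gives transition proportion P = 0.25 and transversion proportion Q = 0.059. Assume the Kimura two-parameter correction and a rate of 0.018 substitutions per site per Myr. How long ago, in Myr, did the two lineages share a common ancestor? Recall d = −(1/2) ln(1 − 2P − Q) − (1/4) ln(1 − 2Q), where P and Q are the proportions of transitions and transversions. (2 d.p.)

12.24

Under the Kimura two-parameter model, d = −½ ln(1 − 2P − Q) − ¼ ln(1 − 2Q).
1 − 2P − Q = 0.441, giving −½ ln(0.441) = 0.409355.
1 − 2Q = 0.882, giving −¼ ln(0.882) = 0.031391.
d = 0.409355 + 0.031391 = 0.440746.
Under a molecular clock d = 2μt, so t = d/(2μ) = 0.440746 / (2 × 0.018) = 12.24 Myr.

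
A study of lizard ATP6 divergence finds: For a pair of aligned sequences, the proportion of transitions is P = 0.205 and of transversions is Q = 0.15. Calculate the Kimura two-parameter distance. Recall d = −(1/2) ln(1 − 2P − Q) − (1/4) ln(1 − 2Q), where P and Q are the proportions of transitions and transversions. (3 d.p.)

Under the Kimura two-parameter model, d = −½ ln(1 − 2P − Q) − ¼ ln(1 − 2Q).
1 − 2P − Q = 0.44, giving −½ ln(0.44) = 0.410490.
1 − 2Q = 0.7, giving −¼ ln(0.7) = 0.089169.
d = 0.410490 + 0.089169 = 0.499659.

0.500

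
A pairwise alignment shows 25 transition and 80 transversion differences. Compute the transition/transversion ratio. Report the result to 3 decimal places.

0.313

R = 25/80 = 0.3125 ≈ 0.313 (to 3 d.p.).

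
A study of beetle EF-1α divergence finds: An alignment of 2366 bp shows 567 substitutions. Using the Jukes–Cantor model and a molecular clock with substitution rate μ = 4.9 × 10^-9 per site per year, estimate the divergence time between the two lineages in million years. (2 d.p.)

p = 567/2366 ≈ 0.239645.
d = −(3/4) ln(1 − 4p/3) = −0.75 ln(1 − 0.319527) = −0.75 ln(0.680473)
  = −0.75 × (-0.384967) = 0.288725 substitutions/site.
Under a molecular clock d = 2μt, so t = d/(2μ) = 0.288725 / (2 × 4.9 × 10^-9) = 29.46 million years.

29.46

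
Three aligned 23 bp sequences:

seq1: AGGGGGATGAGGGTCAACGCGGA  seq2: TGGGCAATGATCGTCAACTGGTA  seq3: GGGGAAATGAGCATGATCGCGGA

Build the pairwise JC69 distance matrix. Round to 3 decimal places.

d(seq1,seq2) = 0.467, d(seq1,seq3) = 0.390, d(seq2,seq3) = 0.553

seq1–seq2: 8/23 sites differ → p ≈ 0.347826, d = −0.75 ln(1 − 0.463768) = 0.467391 ≈ 0.467.
seq1–seq3: 7/23 sites differ → p ≈ 0.304348, d = −0.75 ln(1 − 0.405797) = 0.390401 ≈ 0.390.
seq2–seq3: 9/23 sites differ → p ≈ 0.391304, d = −0.75 ln(1 − 0.521739) = 0.553199 ≈ 0.553.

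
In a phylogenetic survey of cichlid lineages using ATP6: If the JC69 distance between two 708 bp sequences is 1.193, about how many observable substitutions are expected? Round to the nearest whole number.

Invert JC69: p = (3/4)(1 − e^(−4d/3)) = 0.75 × (1 − e^(-1.590667)) = 0.75 × (1 − 0.203790) = 0.597158.
Expected differing sites = pL ≈ 0.597158 × 708 = 422.787864 ≈ 423.

423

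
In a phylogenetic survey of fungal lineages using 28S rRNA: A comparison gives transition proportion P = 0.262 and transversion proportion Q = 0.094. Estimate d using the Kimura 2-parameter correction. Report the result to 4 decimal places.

Under the Kimura two-parameter model, d = −½ ln(1 − 2P − Q) − ¼ ln(1 − 2Q).
1 − 2P − Q = 0.382, giving −½ ln(0.382) = 0.481167.
1 − 2Q = 0.812, giving −¼ ln(0.812) = 0.052064.
d = 0.481167 + 0.052064 = 0.533231.

0.5332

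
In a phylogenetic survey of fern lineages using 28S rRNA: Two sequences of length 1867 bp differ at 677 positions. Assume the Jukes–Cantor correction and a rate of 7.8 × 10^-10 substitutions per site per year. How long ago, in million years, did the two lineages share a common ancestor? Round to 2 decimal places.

317.62

p = 677/1867 ≈ 0.362614.
d = −(3/4) ln(1 − 4p/3) = −0.75 ln(1 − 0.483485) = −0.75 ln(0.516515)
  = −0.75 × (-0.660651) = 0.495488 substitutions/site.
Under a molecular clock d = 2μt, so t = d/(2μ) = 0.495488 / (2 × 7.8 × 10^-10) = 317.62 million years.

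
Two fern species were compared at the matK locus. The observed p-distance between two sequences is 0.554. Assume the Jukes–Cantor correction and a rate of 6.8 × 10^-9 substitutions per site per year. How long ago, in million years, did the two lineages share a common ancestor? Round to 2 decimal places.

74.01

d = −(3/4) ln(1 − 4p/3) = −0.75 ln(1 − 0.738667) = −0.75 ln(0.261333)
  = −0.75 × (-1.341960) = 1.006470 substitutions/site.
Under a molecular clock d = 2μt, so t = d/(2μ) = 1.006470 / (2 × 6.8 × 10^-9) = 74.01 million years.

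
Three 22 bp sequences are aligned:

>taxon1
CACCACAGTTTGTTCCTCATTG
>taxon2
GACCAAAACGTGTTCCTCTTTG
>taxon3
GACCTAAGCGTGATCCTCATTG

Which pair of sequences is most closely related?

taxon1–taxon2: 6/22 differ, p = 0.273, d = 0.339.
taxon1–taxon3: 6/22 differ, p = 0.273, d = 0.339.
taxon2–taxon3: 4/22 differ, p = 0.182, d = 0.208.
The smallest distance is between taxon2 and taxon3.

taxon2 and taxon3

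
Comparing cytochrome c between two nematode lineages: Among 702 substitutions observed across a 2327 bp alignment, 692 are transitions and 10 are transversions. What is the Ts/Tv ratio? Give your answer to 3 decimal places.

69.200

R = 692/10 = 69.200.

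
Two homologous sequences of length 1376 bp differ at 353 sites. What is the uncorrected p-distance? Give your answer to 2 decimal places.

p = 353/1376 = 0.256540… ≈ 0.26 (to 2 d.p.).

0.26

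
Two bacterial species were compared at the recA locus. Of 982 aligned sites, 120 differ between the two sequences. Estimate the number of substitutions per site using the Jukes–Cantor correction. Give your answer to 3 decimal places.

p = 120/982 ≈ 0.1222.
d = −(3/4) ln(1 − 4p/3) = −0.75 ln(1 − 0.162933) = −0.75 ln(0.837067)
  = −0.75 × (-0.177851) = 0.133388 substitutions/site.

0.133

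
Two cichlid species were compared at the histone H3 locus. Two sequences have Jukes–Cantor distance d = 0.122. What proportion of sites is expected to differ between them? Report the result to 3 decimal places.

p = (3/4)(1 − e^(−4d/3)) = 0.75 × (1 − e^(-0.162667)) = 0.75 × (1 − 0.849874) = 0.112595.

0.113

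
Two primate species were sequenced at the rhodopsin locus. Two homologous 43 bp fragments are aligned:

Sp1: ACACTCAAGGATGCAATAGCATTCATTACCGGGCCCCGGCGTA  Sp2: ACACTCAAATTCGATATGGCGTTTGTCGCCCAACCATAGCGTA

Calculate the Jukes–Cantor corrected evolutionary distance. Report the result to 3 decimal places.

0.613

The sequences differ at 18 of 43 sites, so p = 18/43 ≈ 0.418605.
d = −(3/4) ln(1 − 4p/3) = −0.75 ln(1 − 0.55814) = −0.75 ln(0.44186)
  = −0.75 × (-0.816762) = 0.612572 substitutions/site.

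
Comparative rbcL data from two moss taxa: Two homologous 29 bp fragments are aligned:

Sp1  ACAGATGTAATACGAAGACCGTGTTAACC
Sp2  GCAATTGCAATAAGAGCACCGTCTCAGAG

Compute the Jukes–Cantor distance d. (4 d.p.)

0.6018

The sequences differ at 12 of 29 sites, so p = 12/29 ≈ 0.413793.
d = −(3/4) ln(1 − 4p/3) = −0.75 ln(1 − 0.551724) = −0.75 ln(0.448276)
  = −0.75 × (-0.802346) = 0.601760 substitutions/site.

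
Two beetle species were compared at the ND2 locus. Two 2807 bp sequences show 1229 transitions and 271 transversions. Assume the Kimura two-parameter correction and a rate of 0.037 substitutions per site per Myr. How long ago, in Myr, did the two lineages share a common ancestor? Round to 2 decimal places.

P = 1229/2807 ≈ 0.437834 and Q = 271/2807 ≈ 0.096544.
Under the Kimura two-parameter model, d = −½ ln(1 − 2P − Q) − ¼ ln(1 − 2Q).
1 − 2P − Q = 0.027788, giving −½ ln(0.027788) = 1.791576.
1 − 2Q = 0.806912, giving −¼ ln(0.806912) = 0.053635.
d = 1.791576 + 0.053635 = 1.845211.
Under a molecular clock d = 2μt, so t = d/(2μ) = 1.845211 / (2 × 0.037) = 24.94 Myr.

24.94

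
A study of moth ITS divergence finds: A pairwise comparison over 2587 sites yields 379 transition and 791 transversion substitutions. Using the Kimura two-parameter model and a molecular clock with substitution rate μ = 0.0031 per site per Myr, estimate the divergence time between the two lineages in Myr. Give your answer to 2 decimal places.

111.77

P = 379/2587 ≈ 0.146502 and Q = 791/2587 ≈ 0.30576.
Under the Kimura two-parameter model, d = −½ ln(1 − 2P − Q) − ¼ ln(1 − 2Q).
1 − 2P − Q = 0.401236, giving −½ ln(0.401236) = 0.456603.
1 − 2Q = 0.38848, giving −¼ ln(0.38848) = 0.236378.
d = 0.456603 + 0.236378 = 0.692981.
Under a molecular clock d = 2μt, so t = d/(2μ) = 0.692981 / (2 × 0.0031) = 111.77 Myr.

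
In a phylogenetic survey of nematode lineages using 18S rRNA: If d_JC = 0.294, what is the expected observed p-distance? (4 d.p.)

p = (3/4)(1 − e^(−4d/3)) = 0.75 × (1 − e^(-0.392)) = 0.75 × (1 − 0.675704) = 0.243222.

0.2432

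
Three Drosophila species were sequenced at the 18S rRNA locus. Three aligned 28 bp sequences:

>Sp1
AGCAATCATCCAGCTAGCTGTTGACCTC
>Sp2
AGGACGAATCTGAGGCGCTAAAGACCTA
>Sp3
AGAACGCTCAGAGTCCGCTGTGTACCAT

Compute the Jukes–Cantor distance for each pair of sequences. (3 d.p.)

Sp1–Sp2: 14/28 sites differ → p = 0.5, d = −0.75 ln(1 − 0.666667) = 0.823960 ≈ 0.824.
Sp1–Sp3: 14/28 sites differ → p = 0.5, d = −0.75 ln(1 − 0.666667) = 0.823960 ≈ 0.824.
Sp2–Sp3: 16/28 sites differ → p ≈ 0.571429, d = −0.75 ln(1 − 0.761905) = 1.076314 ≈ 1.076.

d(Sp1,Sp2) = 0.824, d(Sp1,Sp3) = 0.824, d(Sp2,Sp3) = 1.076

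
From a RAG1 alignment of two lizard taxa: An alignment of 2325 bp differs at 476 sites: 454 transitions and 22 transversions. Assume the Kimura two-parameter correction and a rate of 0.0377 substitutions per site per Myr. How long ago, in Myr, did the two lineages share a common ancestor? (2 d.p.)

P = 454/2325 ≈ 0.195269 and Q = 22/2325 ≈ 0.009462.
Under the Kimura two-parameter model, d = −½ ln(1 − 2P − Q) − ¼ ln(1 − 2Q).
1 − 2P − Q = 0.6, giving −½ ln(0.6) = 0.255413.
1 − 2Q = 0.981076, giving −¼ ln(0.981076) = 0.004776.
d = 0.255413 + 0.004776 = 0.260189.
Under a molecular clock d = 2μt, so t = d/(2μ) = 0.260189 / (2 × 0.0377) = 3.45 Myr.

3.45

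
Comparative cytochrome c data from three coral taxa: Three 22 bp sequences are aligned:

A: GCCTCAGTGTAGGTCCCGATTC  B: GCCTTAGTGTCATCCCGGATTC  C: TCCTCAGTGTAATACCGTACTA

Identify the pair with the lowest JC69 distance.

A–B: 6/22 differ, p = 0.273, d = 0.339.
A–C: 8/22 differ, p = 0.364, d = 0.497.
B–C: 7/22 differ, p = 0.318, d = 0.414.
The smallest distance is between A and B.

A and B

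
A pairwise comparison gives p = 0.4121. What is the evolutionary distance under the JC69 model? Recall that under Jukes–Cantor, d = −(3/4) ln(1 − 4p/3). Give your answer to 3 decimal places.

0.598

d = −(3/4) ln(1 − 4p/3) = −0.75 ln(1 − 0.549467) = −0.75 ln(0.450533)
  = −0.75 × (-0.797324) = 0.597993 substitutions/site.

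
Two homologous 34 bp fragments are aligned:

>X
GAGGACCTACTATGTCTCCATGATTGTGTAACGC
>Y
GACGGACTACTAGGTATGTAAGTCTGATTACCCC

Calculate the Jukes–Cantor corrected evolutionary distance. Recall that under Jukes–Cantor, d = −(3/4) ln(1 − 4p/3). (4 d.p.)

The sequences differ at 14 of 34 sites, so p = 14/34 ≈ 0.411765.
d = −(3/4) ln(1 − 4p/3) = −0.75 ln(1 − 0.54902) = −0.75 ln(0.45098)
  = −0.75 × (-0.796332) = 0.597249 substitutions/site.

0.5972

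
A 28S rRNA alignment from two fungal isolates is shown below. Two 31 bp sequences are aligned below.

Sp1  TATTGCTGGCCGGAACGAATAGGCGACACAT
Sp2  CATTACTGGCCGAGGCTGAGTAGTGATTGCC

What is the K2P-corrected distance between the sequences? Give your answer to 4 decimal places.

1.0347

Of 31 sites, 10 differences are transitions and 6 are transversions, so P = 10/31 ≈ 0.322581 and Q = 6/31 ≈ 0.193548.
Under the Kimura two-parameter model, d = −½ ln(1 − 2P − Q) − ¼ ln(1 − 2Q).
1 − 2P − Q = 0.16129, giving −½ ln(0.16129) = 0.912276.
1 − 2Q = 0.612904, giving −¼ ln(0.612904) = 0.122387.
d = 0.912276 + 0.122387 = 1.034663.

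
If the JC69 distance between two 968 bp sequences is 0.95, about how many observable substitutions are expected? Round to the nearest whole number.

521

Invert JC69: p = (3/4)(1 − e^(−4d/3)) = 0.75 × (1 − e^(-1.266667)) = 0.75 × (1 − 0.281769) = 0.538673.
Expected differing sites = pL ≈ 0.538673 × 968 = 521.435464 ≈ 521.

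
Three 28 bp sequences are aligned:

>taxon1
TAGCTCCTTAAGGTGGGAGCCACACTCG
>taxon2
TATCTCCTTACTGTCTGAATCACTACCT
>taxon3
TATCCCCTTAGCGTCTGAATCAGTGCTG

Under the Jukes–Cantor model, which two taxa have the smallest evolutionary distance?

taxon1–taxon2: 11/28 differ, p = 0.393, d = 0.556.
taxon1–taxon3: 13/28 differ, p = 0.464, d = 0.724.
taxon2–taxon3: 7/28 differ, p = 0.250, d = 0.304.
The smallest distance is between taxon2 and taxon3.

taxon2 and taxon3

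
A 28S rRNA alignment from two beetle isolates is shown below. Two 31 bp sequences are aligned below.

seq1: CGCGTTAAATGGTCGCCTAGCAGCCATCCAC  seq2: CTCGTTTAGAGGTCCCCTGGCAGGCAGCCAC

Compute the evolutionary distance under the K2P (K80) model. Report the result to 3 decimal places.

0.317

Of 31 sites, 2 differences are transitions and 6 are transversions, so P = 2/31 ≈ 0.064516 and Q = 6/31 ≈ 0.193548.
Under the Kimura two-parameter model, d = −½ ln(1 − 2P − Q) − ¼ ln(1 − 2Q).
1 − 2P − Q = 0.67742, giving −½ ln(0.67742) = 0.194732.
1 − 2Q = 0.612904, giving −¼ ln(0.612904) = 0.122387.
d = 0.194732 + 0.122387 = 0.317119.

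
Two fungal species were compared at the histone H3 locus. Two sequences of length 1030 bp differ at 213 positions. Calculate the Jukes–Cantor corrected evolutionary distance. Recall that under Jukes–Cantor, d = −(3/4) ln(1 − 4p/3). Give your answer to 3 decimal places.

0.242

p = 213/1030 ≈ 0.206796.
d = −(3/4) ln(1 − 4p/3) = −0.75 ln(1 − 0.275728) = −0.75 ln(0.724272)
  = −0.75 × (-0.322588) = 0.241941 substitutions/site.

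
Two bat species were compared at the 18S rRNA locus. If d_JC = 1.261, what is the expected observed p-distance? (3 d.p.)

0.610

p = (3/4)(1 − e^(−4d/3)) = 0.75 × (1 − e^(-1.681333)) = 0.75 × (1 − 0.186126) = 0.610406.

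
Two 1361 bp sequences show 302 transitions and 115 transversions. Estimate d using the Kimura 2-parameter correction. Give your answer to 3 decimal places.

P = 302/1361 ≈ 0.221896 and Q = 115/1361 ≈ 0.084497.
Under the Kimura two-parameter model, d = −½ ln(1 − 2P − Q) − ¼ ln(1 − 2Q).
1 − 2P − Q = 0.471711, giving −½ ln(0.471711) = 0.375694.
1 − 2Q = 0.831006, giving −¼ ln(0.831006) = 0.046280.
d = 0.375694 + 0.046280 = 0.421974.

0.422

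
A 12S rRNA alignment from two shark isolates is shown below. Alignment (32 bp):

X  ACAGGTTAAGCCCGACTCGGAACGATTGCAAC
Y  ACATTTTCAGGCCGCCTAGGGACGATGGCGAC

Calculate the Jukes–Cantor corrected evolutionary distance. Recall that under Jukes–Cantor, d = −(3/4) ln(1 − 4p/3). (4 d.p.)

The sequences differ at 9 of 32 sites (4, 5, 8, 11, 15, 18, 21, 27, 30), so p = 9/32 = 0.28125.
d = −(3/4) ln(1 − 4p/3) = −0.75 ln(1 − 0.375) = −0.75 ln(0.625)
  = −0.75 × (-0.470004) = 0.352503 substitutions/site.

0.3525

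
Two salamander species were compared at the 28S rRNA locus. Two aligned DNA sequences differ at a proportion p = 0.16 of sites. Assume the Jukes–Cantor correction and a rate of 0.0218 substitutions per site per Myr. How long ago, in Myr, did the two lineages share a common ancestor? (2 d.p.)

d = −(3/4) ln(1 − 4p/3) = −0.75 ln(1 − 0.213333) = −0.75 ln(0.786667)
  = −0.75 × (-0.239950) = 0.179963 substitutions/site.
Under a molecular clock d = 2μt, so t = d/(2μ) = 0.179963 / (2 × 0.0218) = 4.13 Myr.

4.13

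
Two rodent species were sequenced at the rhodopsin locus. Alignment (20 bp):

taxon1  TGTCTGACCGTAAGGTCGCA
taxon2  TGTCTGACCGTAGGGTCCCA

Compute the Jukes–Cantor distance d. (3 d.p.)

The sequences differ at 2 of 20 sites (13, 18), so p = 2/20 = 0.1.
d = −(3/4) ln(1 − 4p/3) = −0.75 ln(1 − 0.133333) = −0.75 ln(0.866667)
  = −0.75 × (-0.143100) = 0.107325 substitutions/site.

0.107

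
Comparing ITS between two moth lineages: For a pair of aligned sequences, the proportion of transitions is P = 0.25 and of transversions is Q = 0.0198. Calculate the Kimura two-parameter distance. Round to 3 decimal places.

0.377

Under the Kimura two-parameter model, d = −½ ln(1 − 2P − Q) − ¼ ln(1 − 2Q).
1 − 2P − Q = 0.4802, giving −½ ln(0.4802) = 0.366776.
1 − 2Q = 0.9604, giving −¼ ln(0.9604) = 0.010101.
d = 0.366776 + 0.010101 = 0.376877.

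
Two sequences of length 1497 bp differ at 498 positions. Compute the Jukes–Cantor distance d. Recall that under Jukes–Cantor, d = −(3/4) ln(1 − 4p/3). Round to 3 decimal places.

0.440

p = 498/1497 ≈ 0.332665.
d = −(3/4) ln(1 − 4p/3) = −0.75 ln(1 − 0.443553) = −0.75 ln(0.556447)
  = −0.75 × (-0.586183) = 0.439637 substitutions/site.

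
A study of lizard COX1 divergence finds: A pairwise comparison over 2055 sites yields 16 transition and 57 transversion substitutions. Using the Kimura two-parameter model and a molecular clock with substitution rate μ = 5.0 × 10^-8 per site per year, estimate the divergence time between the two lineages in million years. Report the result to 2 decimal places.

P = 16/2055 ≈ 0.007786 and Q = 57/2055 ≈ 0.027737.
Under the Kimura two-parameter model, d = −½ ln(1 − 2P − Q) − ¼ ln(1 − 2Q).
1 − 2P − Q = 0.956691, giving −½ ln(0.956691) = 0.022137.
1 − 2Q = 0.944526, giving −¼ ln(0.944526) = 0.014268.
d = 0.022137 + 0.014268 = 0.036405.
Under a molecular clock d = 2μt, so t = d/(2μ) = 0.036405 / (2 × 5.0 × 10^-8) = 0.36 million years.

0.36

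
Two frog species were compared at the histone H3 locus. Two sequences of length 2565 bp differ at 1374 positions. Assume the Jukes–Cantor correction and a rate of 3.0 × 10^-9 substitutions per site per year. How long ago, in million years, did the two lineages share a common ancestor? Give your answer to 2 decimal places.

156.57

p = 1374/2565 ≈ 0.535673.
d = −(3/4) ln(1 − 4p/3) = −0.75 ln(1 − 0.714231) = −0.75 ln(0.285769)
  = −0.75 × (-1.252571) = 0.939428 substitutions/site.
Under a molecular clock d = 2μt, so t = d/(2μ) = 0.939428 / (2 × 3.0 × 10^-9) = 156.57 million years.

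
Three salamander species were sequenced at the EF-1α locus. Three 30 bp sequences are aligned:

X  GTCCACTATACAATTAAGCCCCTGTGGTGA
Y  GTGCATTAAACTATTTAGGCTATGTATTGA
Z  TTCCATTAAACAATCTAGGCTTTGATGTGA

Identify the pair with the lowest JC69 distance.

Y and Z

X–Y: 10/30 differ, p = 0.333, d = 0.441.
X–Z: 10/30 differ, p = 0.333, d = 0.441.
Y–Z: 8/30 differ, p = 0.267, d = 0.330.
The smallest distance is between Y and Z.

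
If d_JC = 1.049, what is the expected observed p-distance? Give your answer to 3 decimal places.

p = (3/4)(1 − e^(−4d/3)) = 0.75 × (1 − e^(-1.398667)) = 0.75 × (1 − 0.246926) = 0.564806.

0.565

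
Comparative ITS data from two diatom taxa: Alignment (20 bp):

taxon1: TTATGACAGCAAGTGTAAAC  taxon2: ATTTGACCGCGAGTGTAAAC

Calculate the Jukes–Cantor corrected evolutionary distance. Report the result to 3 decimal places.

0.233

The sequences differ at 4 of 20 sites (1, 3, 8, 11), so p = 4/20 = 0.2.
d = −(3/4) ln(1 − 4p/3) = −0.75 ln(1 − 0.266667) = −0.75 ln(0.733333)
  = −0.75 × (-0.310155) = 0.232616 substitutions/site.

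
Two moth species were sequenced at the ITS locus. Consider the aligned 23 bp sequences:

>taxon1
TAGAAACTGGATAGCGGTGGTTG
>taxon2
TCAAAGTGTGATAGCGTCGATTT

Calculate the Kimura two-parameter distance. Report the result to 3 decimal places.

Of 23 sites, 5 differences are transitions and 5 are transversions, so P = 5/23 ≈ 0.217391 and Q = 5/23 ≈ 0.217391.
Under the Kimura two-parameter model, d = −½ ln(1 − 2P − Q) − ¼ ln(1 − 2Q).
1 − 2P − Q = 0.347827, giving −½ ln(0.347827) = 0.528025.
1 − 2Q = 0.565218, giving −¼ ln(0.565218) = 0.142636.
d = 0.528025 + 0.142636 = 0.670661.

0.671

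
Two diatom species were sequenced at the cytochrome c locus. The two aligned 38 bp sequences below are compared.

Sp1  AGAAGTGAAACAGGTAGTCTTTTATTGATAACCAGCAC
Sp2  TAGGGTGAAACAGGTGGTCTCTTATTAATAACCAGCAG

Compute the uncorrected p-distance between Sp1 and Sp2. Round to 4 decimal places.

The sequences differ at 8 of 38 positions (sites 1, 2, 3, 4, 16, 21, 27, 38).
p = 8/38 = 0.210526… ≈ 0.2105 (to 4 d.p.).

0.2105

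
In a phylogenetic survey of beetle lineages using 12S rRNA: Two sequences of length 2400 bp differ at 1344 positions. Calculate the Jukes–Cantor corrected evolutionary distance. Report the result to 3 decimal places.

1.030

p = 1344/2400 = 0.56.
d = −(3/4) ln(1 − 4p/3) = −0.75 ln(1 − 0.746667) = −0.75 ln(0.253333)
  = −0.75 × (-1.373050) = 1.029788 substitutions/site.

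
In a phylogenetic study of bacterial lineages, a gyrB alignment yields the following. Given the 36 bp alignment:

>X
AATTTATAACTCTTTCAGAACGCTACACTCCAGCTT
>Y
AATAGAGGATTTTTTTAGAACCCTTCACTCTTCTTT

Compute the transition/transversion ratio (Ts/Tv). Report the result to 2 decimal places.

0.86

Transitions are A↔G and C↔T; transversions are all other mismatches.
Transitions: 6. Transversions: 7.
R = 6/7 = 0.857142… ≈ 0.86 (to 2 d.p.).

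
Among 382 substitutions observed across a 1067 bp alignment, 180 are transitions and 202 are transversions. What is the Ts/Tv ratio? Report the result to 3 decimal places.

R = 180/202 = 0.891089… ≈ 0.891 (to 3 d.p.).

0.891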